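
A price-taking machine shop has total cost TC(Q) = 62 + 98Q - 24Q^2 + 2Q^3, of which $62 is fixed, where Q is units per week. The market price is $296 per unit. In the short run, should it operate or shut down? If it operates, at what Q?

From TC, MC = TC'(Q) = 98 - 48Q + 6Q^2 and AVC = VC/Q = 98 - 24Q + 2Q^2.
AVC hits its minimum where MC = AVC, at Q = 6, giving min AVC = 98 - 24·6 + 2·6^2 = $26.
Since P = $296 ≥ min AVC = $26, price covers variable cost and the firm should produce.
Set P = MC: 296 = 98 - 48Q + 6Q^2 → -198 - 48Q + 6Q^2 = 0. The roots are Q = -3 and Q = 11; the profit-maximizing output is on the rising part of MC, so Q* = 11.
Check: AVC at Q = 11 is $76 ≤ P, so revenue covers variable cost.
Profit = P·Q − TC = 296·11 − 898 = $2358.

Produce at Q = 11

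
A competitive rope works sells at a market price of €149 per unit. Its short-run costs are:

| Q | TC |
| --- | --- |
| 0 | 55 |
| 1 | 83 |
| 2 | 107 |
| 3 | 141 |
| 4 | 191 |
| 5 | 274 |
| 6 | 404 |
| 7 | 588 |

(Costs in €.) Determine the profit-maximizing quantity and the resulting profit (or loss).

Q = 6; profit = €490

Compute π = P·Q − TC at each output: Q=0: -55; Q=1: 66; Q=2: 191; Q=3: 306; Q=4: 405; Q=5: 471; Q=6: 490; Q=7: 455.
Profit is maximized at Q = 6. AVC there is 349/6 = €58.17 ≤ P, so producing beats shutting down (which would give -€55).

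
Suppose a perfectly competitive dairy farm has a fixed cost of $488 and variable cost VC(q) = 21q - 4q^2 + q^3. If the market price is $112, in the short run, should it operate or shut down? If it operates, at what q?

Produce at q = 7

From TC, MC = TC'(q) = 21 - 8q + 3q^2 and AVC = VC/q = 21 - 4q + q^2.
AVC is minimized where dAVC/dq = -4 + 2q = 0, at q = 2; min AVC = 21 - 4·2 + 2^2 = $17.
Because $112 ≥ $17, revenue can cover variable cost; the firm operates.
P = MC gives -91 - 8q + 3q^2 = 0, with roots -13/3 and 7. Take the larger (rising MC): q* = 7.
Check: AVC at q = 7 is $42 ≤ P, so revenue covers variable cost.
Profit = P·q − TC = 112·7 − 782 = $2.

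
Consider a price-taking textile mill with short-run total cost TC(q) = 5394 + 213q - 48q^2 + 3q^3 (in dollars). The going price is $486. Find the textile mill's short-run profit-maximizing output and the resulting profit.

AVC = 213 - 48q + 3q^2; min AVC = $21 at q = 8. Since P = $486 ≥ min AVC, the firm produces.
MC = 213 - 96q + 9q^2. Setting P = MC and taking the root on the rising branch gives q* = 13.
TR = 486·13 = 6318. TC = 5394 + 1248 = 6642. Profit = 6318 − 6642 = -$324.
Shutting down would mean losing the fixed cost of $5394, so operating at a loss of $324 is better by $5070.

Profit = -$324 at q = 13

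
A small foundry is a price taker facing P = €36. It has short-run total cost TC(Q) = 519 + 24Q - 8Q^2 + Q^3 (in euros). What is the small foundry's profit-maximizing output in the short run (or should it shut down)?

Produce at Q = 6

Variable cost is VC = 24Q - 8Q^2 + Q^3, so AVC = VC/Q = 24 - 8Q + Q^2 and MC = dTC/dQ = 24 - 16Q + 3Q^2.
AVC is minimized where dAVC/dQ = -8 + 2Q = 0, at Q = 4; min AVC = 24 - 8·4 + 4^2 = €8.
Because €36 ≥ €8, revenue can cover variable cost; the firm operates.
Set P = MC: 36 = 24 - 16Q + 3Q^2 → -12 - 16Q + 3Q^2 = 0. The roots are Q = -2/3 and Q = 6; the profit-maximizing output is on the rising part of MC, so Q* = 6.
Check: AVC at Q = 6 is €12 ≤ P, so revenue covers variable cost.
Profit = P·Q − TC = 36·6 − 591 = -€375, a loss, but smaller than the €519 fixed cost the firm would lose by shutting down.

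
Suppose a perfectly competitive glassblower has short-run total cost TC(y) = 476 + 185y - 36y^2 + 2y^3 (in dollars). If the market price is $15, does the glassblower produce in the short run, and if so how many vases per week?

Shut down

Variable cost is VC = 185y - 36y^2 + 2y^3, so AVC = VC/y = 185 - 36y + 2y^2 and MC = dTC/dy = 185 - 72y + 6y^2.
The AVC parabola has its vertex at y = 36/4 = 9, where AVC = 185 - 36·9 + 2·9^2 = $23.
P = $15 lies below min AVC = $23; no output level covers variable cost.
The firm minimizes its loss by shutting down and losing only its fixed cost of $476.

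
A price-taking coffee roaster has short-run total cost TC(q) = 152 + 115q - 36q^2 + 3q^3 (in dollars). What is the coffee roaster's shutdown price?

The firm shuts down when price falls below the minimum of average variable cost. AVC = VC/q = 115 - 36q + 3q^2.
dAVC/dq = -36 + 6q = 0 gives q = 6. min AVC = 115 - 36·6 + 3·6^2 = 7.
For P < $7 the firm produces nothing.

$7 per unit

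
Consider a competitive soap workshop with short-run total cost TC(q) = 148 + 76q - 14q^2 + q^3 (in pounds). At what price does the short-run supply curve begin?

Short-run supply begins at min AVC. From VC = 76q - 14q^2 + q^3, AVC = 76 - 14q + q^2.
At the minimum of AVC, MC = AVC. MC = 76 - 28q + 3q^2; setting MC = AVC gives 2q^2 - 14q = 0, so q = 7. min AVC = 27.
So the shutdown price is £27.

£27 per unit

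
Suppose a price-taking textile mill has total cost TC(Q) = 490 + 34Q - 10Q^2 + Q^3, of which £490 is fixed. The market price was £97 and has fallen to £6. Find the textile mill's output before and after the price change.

Output falls from 9 to 0 (the firm shuts down)

AVC = 34 - 10Q + Q^2, minimized at Q = 5 where min AVC = £9. MC = 34 - 20Q + 3Q^2.
At P = £97 ≥ min AVC, set P = MC on the rising branch: Q = 9.
At P = £6 < min AVC = £9, price no longer covers variable cost at any output, so the firm shuts down: Q = 0.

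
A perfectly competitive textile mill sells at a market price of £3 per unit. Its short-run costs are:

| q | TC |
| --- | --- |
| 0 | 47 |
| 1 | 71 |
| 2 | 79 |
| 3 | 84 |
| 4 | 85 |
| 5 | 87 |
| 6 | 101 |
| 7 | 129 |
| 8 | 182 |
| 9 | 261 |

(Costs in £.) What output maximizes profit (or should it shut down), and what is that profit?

q = 0 (shut down); profit = -£47

Profit at each row (π = 3q − TC): q=0: -47; q=1: -68; q=2: -73; q=3: -75; q=4: -73; q=5: -72; q=6: -83; q=7: -108; q=8: -158; q=9: -234.
Profit is highest at q = 0. Equivalently, the lowest AVC in the table is 40/5 ≈ £8 at q = 5, and P = £3 falls below it — price never covers variable cost, so the firm shuts down and loses only its fixed cost.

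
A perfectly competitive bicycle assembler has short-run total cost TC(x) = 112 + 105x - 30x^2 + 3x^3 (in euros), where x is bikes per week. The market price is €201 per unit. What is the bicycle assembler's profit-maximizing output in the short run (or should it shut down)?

From TC, MC = TC'(x) = 105 - 60x + 9x^2 and AVC = VC/x = 105 - 30x + 3x^2.
The AVC parabola has its vertex at x = 30/6 = 5, where AVC = 105 - 30·5 + 3·5^2 = €30.
Since P = €201 ≥ min AVC = €30, price covers variable cost and the firm should produce.
Set P = MC: 201 = 105 - 60x + 9x^2 → -96 - 60x + 9x^2 = 0. The roots are x = -4/3 and x = 8; the profit-maximizing output is on the rising part of MC, so x* = 8.
Check: AVC at x = 8 is €57 ≤ P, so revenue covers variable cost.
Profit = P·x − TC = 201·8 − 568 = €1040.

Produce at x = 8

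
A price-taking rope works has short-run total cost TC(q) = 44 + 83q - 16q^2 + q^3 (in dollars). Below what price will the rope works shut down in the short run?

The firm shuts down when price falls below the minimum of average variable cost. AVC = VC/q = 83 - 16q + q^2.
dAVC/dq = -16 + 2q = 0 gives q = 8. min AVC = 83 - 16·8 + 8^2 = 19.
So the shutdown price is $19.

$19 per unit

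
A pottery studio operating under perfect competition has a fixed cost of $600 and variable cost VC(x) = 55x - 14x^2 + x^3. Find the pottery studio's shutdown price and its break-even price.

Shutdown price = $6; break-even price = $75

Shutdown price = min AVC. AVC = 55 - 14x + x^2, with vertex at x = 7 and minimum $6.
ATC = 600/x + 55 - 14x + x^2. Setting dATC/dx = −600/x^2 − 14 + 2x = 0 gives x = 10 (since 2·10^3 − 14·10^2 = 600).
min ATC = 600/10 + 55 − 14·10 + 10^2 = $75. That is the break-even price.
For $6 ≤ P < $75 the firm produces at a loss; below $6 it shuts down.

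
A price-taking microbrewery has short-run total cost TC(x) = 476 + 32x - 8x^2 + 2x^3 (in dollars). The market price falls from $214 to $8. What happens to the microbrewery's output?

AVC = 32 - 8x + 2x^2, minimized at x = 2 where min AVC = $24. MC = 32 - 16x + 6x^2.
With P = $214 above the shutdown price, P = MC gives x = 7.
At P = $8 < min AVC = $24, price no longer covers variable cost at any output, so the firm shuts down: x = 0.

Output falls from 7 to 0 (the firm shuts down)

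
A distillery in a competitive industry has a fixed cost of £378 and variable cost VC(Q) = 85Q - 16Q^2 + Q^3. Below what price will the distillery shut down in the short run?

£21 per unit

The firm shuts down when price falls below the minimum of average variable cost. AVC = VC/Q = 85 - 16Q + Q^2.
dAVC/dQ = -16 + 2Q = 0 gives Q = 8. min AVC = 85 - 16·8 + 8^2 = 21.
For P < £21 the firm produces nothing.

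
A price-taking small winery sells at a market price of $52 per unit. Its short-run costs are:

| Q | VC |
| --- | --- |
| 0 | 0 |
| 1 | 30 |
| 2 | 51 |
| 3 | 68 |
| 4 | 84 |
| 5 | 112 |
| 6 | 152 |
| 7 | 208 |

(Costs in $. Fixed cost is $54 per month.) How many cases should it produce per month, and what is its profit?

Q = 6; profit = $106

Profit at each row (π = 52Q − TC): Q=0: -54; Q=1: -32; Q=2: -1; Q=3: 34; Q=4: 70; Q=5: 94; Q=6: 106; Q=7: 102.
Profit is maximized at Q = 6. AVC there is 152/6 = $25.33 ≤ P, so producing beats shutting down (which would give -$54).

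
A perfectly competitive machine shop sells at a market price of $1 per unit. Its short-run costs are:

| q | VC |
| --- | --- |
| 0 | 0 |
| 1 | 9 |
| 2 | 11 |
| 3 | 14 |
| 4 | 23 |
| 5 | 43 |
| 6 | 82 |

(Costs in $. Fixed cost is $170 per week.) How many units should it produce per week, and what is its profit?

Tabulate TR − TC: q=0: -170; q=1: -178; q=2: -179; q=3: -181; q=4: -189; q=5: -208; q=6: -246.
Profit is highest at q = 0. Equivalently, the lowest AVC in the table is 14/3 ≈ $4.67 at q = 3, and P = $1 falls below it — price never covers variable cost, so the firm shuts down and loses only its fixed cost.

q = 0 (shut down); profit = -$170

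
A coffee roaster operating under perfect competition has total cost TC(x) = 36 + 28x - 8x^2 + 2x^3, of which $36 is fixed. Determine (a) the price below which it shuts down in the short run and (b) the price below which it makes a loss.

AVC = 28 - 8x + 2x^2; minimized at x = 2, giving min AVC = $20. That is the shutdown price.
ATC = 36/x + 28 - 8x + 2x^2. Setting dATC/dx = −36/x^2 − 8 + 4x = 0 gives x = 3 (since 4·3^3 − 8·3^2 = 36).
min ATC = 36/3 + 28 − 8·3 + 2·3^2 = $34. That is the break-even price.
Between these two prices the firm operates at a loss; above $34 it earns a profit.

Shutdown price = $20; break-even price = $34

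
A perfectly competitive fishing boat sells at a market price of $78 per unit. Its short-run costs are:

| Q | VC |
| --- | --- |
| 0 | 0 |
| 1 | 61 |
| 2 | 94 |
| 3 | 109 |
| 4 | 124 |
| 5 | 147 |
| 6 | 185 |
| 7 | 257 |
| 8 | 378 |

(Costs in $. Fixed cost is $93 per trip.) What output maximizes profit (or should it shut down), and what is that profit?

Tabulate TR − TC: Q=0: -93; Q=1: -76; Q=2: -31; Q=3: 32; Q=4: 95; Q=5: 150; Q=6: 190; Q=7: 196; Q=8: 153.
Profit is maximized at Q = 7. AVC there is 257/7 = $36.71 ≤ P, so producing beats shutting down (which would give -$93).

Q = 7; profit = $196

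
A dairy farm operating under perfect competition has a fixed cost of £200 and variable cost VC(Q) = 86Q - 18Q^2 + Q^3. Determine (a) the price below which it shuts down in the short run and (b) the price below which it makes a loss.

AVC = 86 - 18Q + Q^2; minimized at Q = 9, giving min AVC = £5. That is the shutdown price.
ATC = 200/Q + 86 - 18Q + Q^2. Setting dATC/dQ = −200/Q^2 − 18 + 2Q = 0 gives Q = 10 (since 2·10^3 − 18·10^2 = 200).
min ATC = 200/10 + 86 − 18·10 + 10^2 = £26. That is the break-even price.
Between these two prices the firm operates at a loss; above £26 it earns a profit.

Shutdown price = £5; break-even price = £26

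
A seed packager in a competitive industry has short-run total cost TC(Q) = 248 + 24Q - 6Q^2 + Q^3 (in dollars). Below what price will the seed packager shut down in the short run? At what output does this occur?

The firm shuts down when price falls below the minimum of average variable cost. AVC = VC/Q = 24 - 6Q + Q^2.
At the minimum of AVC, MC = AVC. MC = 24 - 12Q + 3Q^2; setting MC = AVC gives 2Q^2 - 6Q = 0, so Q = 3. min AVC = 15.
So the shutdown price is $15.

$15 per unit, at Q = 3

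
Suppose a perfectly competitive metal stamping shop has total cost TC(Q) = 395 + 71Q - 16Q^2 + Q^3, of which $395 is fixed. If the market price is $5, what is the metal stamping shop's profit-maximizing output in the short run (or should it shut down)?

Shut down

Variable cost is VC = 71Q - 16Q^2 + Q^3, so AVC = VC/Q = 71 - 16Q + Q^2 and MC = dTC/dQ = 71 - 32Q + 3Q^2.
AVC is minimized where dAVC/dQ = -16 + 2Q = 0, at Q = 8; min AVC = 71 - 16·8 + 8^2 = $7.
With P < min AVC ($5 < $7), every unit sold adds to the loss.
The firm minimizes its loss by shutting down and losing only its fixed cost of $395.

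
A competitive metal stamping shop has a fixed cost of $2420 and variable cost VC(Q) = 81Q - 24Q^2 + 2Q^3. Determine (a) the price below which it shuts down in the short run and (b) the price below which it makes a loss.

Shutdown price = $9; break-even price = $279

AVC = 81 - 24Q + 2Q^2; minimized at Q = 6, giving min AVC = $9. That is the shutdown price.
ATC = 2420/Q + 81 - 24Q + 2Q^2. Setting dATC/dQ = −2420/Q^2 − 24 + 4Q = 0 gives Q = 11 (since 4·11^3 − 24·11^2 = 2420).
min ATC = 2420/11 + 81 − 24·11 + 2·11^2 = $279. That is the break-even price.
For $9 ≤ P < $279 the firm produces at a loss; below $9 it shuts down.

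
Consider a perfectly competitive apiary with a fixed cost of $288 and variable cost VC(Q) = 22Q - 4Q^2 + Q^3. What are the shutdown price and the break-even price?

Shutdown price = $18; break-even price = $82

Shutdown price = min AVC. AVC = 22 - 4Q + Q^2, with vertex at Q = 2 and minimum $18.
ATC = 288/Q + 22 - 4Q + Q^2. Setting dATC/dQ = −288/Q^2 − 4 + 2Q = 0 gives Q = 6 (since 2·6^3 − 4·6^2 = 288).
min ATC = 288/6 + 22 − 4·6 + 6^2 = $82. That is the break-even price.
Between these two prices the firm operates at a loss; above $82 it earns a profit.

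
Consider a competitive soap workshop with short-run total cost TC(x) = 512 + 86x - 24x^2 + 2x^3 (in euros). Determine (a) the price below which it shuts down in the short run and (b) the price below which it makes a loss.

AVC = 86 - 24x + 2x^2; minimized at x = 6, giving min AVC = €14. That is the shutdown price.
ATC = 512/x + 86 - 24x + 2x^2. Setting dATC/dx = −512/x^2 − 24 + 4x = 0 gives x = 8 (since 4·8^3 − 24·8^2 = 512).
min ATC = 512/8 + 86 − 24·8 + 2·8^2 = €86. That is the break-even price.
Between these two prices the firm operates at a loss; above €86 it earns a profit.

Shutdown price = €14; break-even price = €86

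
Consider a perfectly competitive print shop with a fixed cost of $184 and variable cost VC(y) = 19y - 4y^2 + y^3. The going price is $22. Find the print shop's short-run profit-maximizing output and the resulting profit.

AVC = 19 - 4y + y^2; min AVC = $15 at y = 2. Since P = $22 ≥ min AVC, the firm produces.
With MC = 19 - 8y + 3y^2, P = MC on the upward-sloping part at y* = 3.
TR = 22·3 = 66. TC = 184 + 48 = 232. Profit = 66 − 232 = -$166.
Shutting down would mean losing the fixed cost of $184, so operating at a loss of $166 is better by $18.

Profit = -$166 at y = 3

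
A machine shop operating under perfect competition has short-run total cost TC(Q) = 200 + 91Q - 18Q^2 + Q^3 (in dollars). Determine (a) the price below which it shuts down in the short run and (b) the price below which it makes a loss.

AVC = 91 - 18Q + Q^2; minimized at Q = 9, giving min AVC = $10. That is the shutdown price.
ATC = 200/Q + 91 - 18Q + Q^2. Setting dATC/dQ = −200/Q^2 − 18 + 2Q = 0 gives Q = 10 (since 2·10^3 − 18·10^2 = 200).
min ATC = 200/10 + 91 − 18·10 + 10^2 = $31. That is the break-even price.
Between these two prices the firm operates at a loss; above $31 it earns a profit.

Shutdown price = $10; break-even price = $31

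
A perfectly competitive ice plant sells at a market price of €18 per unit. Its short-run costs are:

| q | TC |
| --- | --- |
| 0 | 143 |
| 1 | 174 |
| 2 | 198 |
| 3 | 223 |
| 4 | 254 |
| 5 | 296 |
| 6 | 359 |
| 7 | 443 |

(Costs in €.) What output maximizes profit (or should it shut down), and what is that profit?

Tabulate TR − TC: q=0: -143; q=1: -156; q=2: -162; q=3: -169; q=4: -182; q=5: -206; q=6: -251; q=7: -317.
Profit is highest at q = 0. Equivalently, the lowest AVC in the table is 80/3 ≈ €26.67 at q = 3, and P = €18 falls below it — price never covers variable cost, so the firm shuts down and loses only its fixed cost.

q = 0 (shut down); profit = -€143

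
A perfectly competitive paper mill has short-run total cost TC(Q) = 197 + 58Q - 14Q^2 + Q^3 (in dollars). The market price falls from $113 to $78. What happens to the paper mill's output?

Output falls from 11 to 10

AVC = 58 - 14Q + Q^2, minimized at Q = 7 where min AVC = $9. MC = 58 - 28Q + 3Q^2.
With P = $113 above the shutdown price, P = MC gives Q = 11.
At P = $78 ≥ min AVC, set P = MC: Q = 10. The firm stays open but cuts output.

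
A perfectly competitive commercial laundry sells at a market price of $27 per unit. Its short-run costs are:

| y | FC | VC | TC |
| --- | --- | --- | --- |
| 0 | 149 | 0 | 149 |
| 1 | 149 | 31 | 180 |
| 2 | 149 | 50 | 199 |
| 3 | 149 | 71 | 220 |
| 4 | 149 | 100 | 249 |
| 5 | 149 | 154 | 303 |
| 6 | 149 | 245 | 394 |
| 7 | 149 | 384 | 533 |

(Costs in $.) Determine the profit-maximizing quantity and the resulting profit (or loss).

Profit at each row (π = 27y − TC): y=0: -149; y=1: -153; y=2: -145; y=3: -139; y=4: -141; y=5: -168; y=6: -232; y=7: -344.
Profit is maximized at y = 3. AVC there is 71/3 = $23.67 ≤ P, so producing beats shutting down (which would give -$149).

y = 3; profit = -$139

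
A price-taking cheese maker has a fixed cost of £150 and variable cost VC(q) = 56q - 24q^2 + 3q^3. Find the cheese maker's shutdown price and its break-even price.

Shutdown price = min AVC. AVC = 56 - 24q + 3q^2, with vertex at q = 4 and minimum £8.
ATC = 150/q + 56 - 24q + 3q^2. Setting dATC/dq = −150/q^2 − 24 + 6q = 0 gives q = 5 (since 6·5^3 − 24·5^2 = 150).
min ATC = 150/5 + 56 − 24·5 + 3·5^2 = £41. That is the break-even price.
For £8 ≤ P < £41 the firm produces at a loss; below £8 it shuts down.

Shutdown price = £8; break-even price = £41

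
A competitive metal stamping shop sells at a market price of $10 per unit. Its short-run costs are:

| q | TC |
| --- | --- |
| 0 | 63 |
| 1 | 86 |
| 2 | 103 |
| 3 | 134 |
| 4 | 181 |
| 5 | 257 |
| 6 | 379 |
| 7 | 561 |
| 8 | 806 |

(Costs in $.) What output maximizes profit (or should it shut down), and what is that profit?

q = 0 (shut down); profit = -$63

Tabulate TR − TC: q=0: -63; q=1: -76; q=2: -83; q=3: -104; q=4: -141; q=5: -207; q=6: -319; q=7: -491; q=8: -726.
Profit is highest at q = 0. Equivalently, the lowest AVC in the table is 40/2 ≈ $20 at q = 2, and P = $10 falls below it — price never covers variable cost, so the firm shuts down and loses only its fixed cost.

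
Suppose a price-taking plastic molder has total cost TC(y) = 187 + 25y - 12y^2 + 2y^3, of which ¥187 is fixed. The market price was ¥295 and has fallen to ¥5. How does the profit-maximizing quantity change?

MC = 25 - 24y + 6y^2; the shutdown threshold is min AVC = ¥7 (at y = 3).
At P = ¥295 ≥ min AVC, set P = MC on the rising branch: y = 9.
At P = ¥5 < min AVC = ¥7, price no longer covers variable cost at any output, so the firm shuts down: y = 0.

Output falls from 9 to 0 (the firm shuts down)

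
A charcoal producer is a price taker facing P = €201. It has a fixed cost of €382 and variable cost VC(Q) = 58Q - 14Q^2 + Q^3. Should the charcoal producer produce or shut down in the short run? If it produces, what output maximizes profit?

Strip out fixed cost: VC = 58Q - 14Q^2 + Q^3. Then AVC = 58 - 14Q + Q^2 and MC = 58 - 28Q + 3Q^2.
AVC is minimized where dAVC/dQ = -14 + 2Q = 0, at Q = 7; min AVC = 58 - 14·7 + 7^2 = €9.
P = €201 exceeds min AVC = €9, so the firm stays open.
Solving P = MC: -143 - 28Q + 3Q^2 = 0 ⇒ Q = -11/3 or 13. On the upward-sloping branch, Q* = 13.
Check: AVC at Q = 13 is €45 ≤ P, so revenue covers variable cost.
Profit = P·Q − TC = 201·13 − 967 = €1646.

Produce at Q = 13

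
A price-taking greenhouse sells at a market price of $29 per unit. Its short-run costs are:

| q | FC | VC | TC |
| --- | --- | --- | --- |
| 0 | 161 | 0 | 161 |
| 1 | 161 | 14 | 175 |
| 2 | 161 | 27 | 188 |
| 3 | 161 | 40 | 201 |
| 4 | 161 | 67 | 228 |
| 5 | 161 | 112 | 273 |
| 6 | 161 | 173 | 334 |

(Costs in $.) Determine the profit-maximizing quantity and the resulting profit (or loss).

Compute π = P·q − TC at each output: q=0: -161; q=1: -146; q=2: -130; q=3: -114; q=4: -112; q=5: -128; q=6: -160.
Profit is maximized at q = 4. AVC there is 67/4 = $16.75 ≤ P, so producing beats shutting down (which would give -$161).

q = 4; profit = -$112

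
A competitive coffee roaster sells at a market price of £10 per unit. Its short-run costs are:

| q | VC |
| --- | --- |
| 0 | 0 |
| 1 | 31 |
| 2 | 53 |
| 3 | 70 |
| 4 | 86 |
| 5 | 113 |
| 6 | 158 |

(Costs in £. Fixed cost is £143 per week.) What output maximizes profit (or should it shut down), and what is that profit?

q = 0 (shut down); profit = -£143

Profit at each row (π = 10q − TC): q=0: -143; q=1: -164; q=2: -176; q=3: -183; q=4: -189; q=5: -206; q=6: -241.
Profit is highest at q = 0. Equivalently, the lowest AVC in the table is 86/4 ≈ £21.50 at q = 4, and P = £10 falls below it — price never covers variable cost, so the firm shuts down and loses only its fixed cost.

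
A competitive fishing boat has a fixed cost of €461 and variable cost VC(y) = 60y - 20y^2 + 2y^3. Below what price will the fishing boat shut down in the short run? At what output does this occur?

€10 per unit, at y = 5

The firm shuts down when price falls below the minimum of average variable cost. AVC = VC/y = 60 - 20y + 2y^2.
dAVC/dy = -20 + 4y = 0 gives y = 5. min AVC = 60 - 20·5 + 2·5^2 = 10.
The firm shuts down for any P below €10.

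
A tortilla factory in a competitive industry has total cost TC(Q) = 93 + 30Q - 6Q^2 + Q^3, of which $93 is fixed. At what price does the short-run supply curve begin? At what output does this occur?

$21 per unit, at Q = 3

The shutdown price is the minimum of AVC. VC = 30Q - 6Q^2 + Q^3, so AVC = 30 - 6Q + Q^2.
At the minimum of AVC, MC = AVC. MC = 30 - 12Q + 3Q^2; setting MC = AVC gives 2Q^2 - 6Q = 0, so Q = 3. min AVC = 21.
For P < $21 the firm produces nothing.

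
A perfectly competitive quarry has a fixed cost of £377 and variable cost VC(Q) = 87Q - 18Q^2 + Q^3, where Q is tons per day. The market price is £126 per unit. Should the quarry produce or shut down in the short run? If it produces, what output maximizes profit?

Variable cost is VC = 87Q - 18Q^2 + Q^3, so AVC = VC/Q = 87 - 18Q + Q^2 and MC = dTC/dQ = 87 - 36Q + 3Q^2.
AVC is minimized where dAVC/dQ = -18 + 2Q = 0, at Q = 9; min AVC = 87 - 18·9 + 9^2 = £6.
P = £126 exceeds min AVC = £6, so the firm stays open.
Set P = MC: 126 = 87 - 36Q + 3Q^2 → -39 - 36Q + 3Q^2 = 0. The roots are Q = -1 and Q = 13; the profit-maximizing output is on the rising part of MC, so Q* = 13.
Check: AVC at Q = 13 is £22 ≤ P, so revenue covers variable cost.
Profit = P·Q − TC = 126·13 − 663 = £975.

Produce at Q = 13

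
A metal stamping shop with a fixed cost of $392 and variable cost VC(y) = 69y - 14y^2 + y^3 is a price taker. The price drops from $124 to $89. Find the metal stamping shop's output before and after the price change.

Output falls from 11 to 10

MC = 69 - 28y + 3y^2; the shutdown threshold is min AVC = $20 (at y = 7).
At P = $124 ≥ min AVC, set P = MC on the rising branch: y = 11.
At P = $89 ≥ min AVC, set P = MC: y = 10. The firm stays open but cuts output.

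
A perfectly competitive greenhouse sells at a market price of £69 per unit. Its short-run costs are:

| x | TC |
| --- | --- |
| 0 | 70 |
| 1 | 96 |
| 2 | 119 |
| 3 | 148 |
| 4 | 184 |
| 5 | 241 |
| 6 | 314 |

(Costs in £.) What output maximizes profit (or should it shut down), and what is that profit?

x = 5; profit = £104

Profit at each row (π = 69x − TC): x=0: -70; x=1: -27; x=2: 19; x=3: 59; x=4: 92; x=5: 104; x=6: 100.
Profit is maximized at x = 5. AVC there is 171/5 = £34.20 ≤ P, so producing beats shutting down (which would give -£70).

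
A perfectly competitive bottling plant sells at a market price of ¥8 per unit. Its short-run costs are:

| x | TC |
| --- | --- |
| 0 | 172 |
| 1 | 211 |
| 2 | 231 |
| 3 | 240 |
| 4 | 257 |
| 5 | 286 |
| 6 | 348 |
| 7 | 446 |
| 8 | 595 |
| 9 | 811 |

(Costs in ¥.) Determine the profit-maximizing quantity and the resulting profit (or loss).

Tabulate TR − TC: x=0: -172; x=1: -203; x=2: -215; x=3: -216; x=4: -225; x=5: -246; x=6: -300; x=7: -390; x=8: -531; x=9: -739.
Profit is highest at x = 0. Equivalently, the lowest AVC in the table is 85/4 ≈ ¥21.25 at x = 4, and P = ¥8 falls below it — price never covers variable cost, so the firm shuts down and loses only its fixed cost.

x = 0 (shut down); profit = -¥172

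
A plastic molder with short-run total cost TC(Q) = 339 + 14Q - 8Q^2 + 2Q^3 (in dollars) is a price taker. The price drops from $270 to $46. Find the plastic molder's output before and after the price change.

MC = 14 - 16Q + 6Q^2; the shutdown threshold is min AVC = $6 (at Q = 2).
At P = $270 ≥ min AVC, set P = MC on the rising branch: Q = 8.
At P = $46 ≥ min AVC, set P = MC: Q = 4. The firm stays open but cuts output.

Output falls from 8 to 4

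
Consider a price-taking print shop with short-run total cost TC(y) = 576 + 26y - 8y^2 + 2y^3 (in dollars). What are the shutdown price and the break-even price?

Shutdown price = $18; break-even price = $146

AVC = 26 - 8y + 2y^2; minimized at y = 2, giving min AVC = $18. That is the shutdown price.
ATC = 576/y + 26 - 8y + 2y^2. Setting dATC/dy = −576/y^2 − 8 + 4y = 0 gives y = 6 (since 4·6^3 − 8·6^2 = 576).
min ATC = 576/6 + 26 − 8·6 + 2·6^2 = $146. That is the break-even price.
For $18 ≤ P < $146 the firm produces at a loss; below $18 it shuts down.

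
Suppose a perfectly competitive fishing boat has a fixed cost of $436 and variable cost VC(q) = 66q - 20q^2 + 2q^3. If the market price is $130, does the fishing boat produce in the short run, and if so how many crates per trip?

Produce at q = 8

From TC, MC = TC'(q) = 66 - 40q + 6q^2 and AVC = VC/q = 66 - 20q + 2q^2.
AVC is minimized where dAVC/dq = -20 + 4q = 0, at q = 5; min AVC = 66 - 20·5 + 2·5^2 = $16.
Because $130 ≥ $16, revenue can cover variable cost; the firm operates.
Solving P = MC: -64 - 40q + 6q^2 = 0 ⇒ q = -4/3 or 8. On the upward-sloping branch, q* = 8.
Check: AVC at q = 8 is $34 ≤ P, so revenue covers variable cost.
Profit = P·q − TC = 130·8 − 708 = $332.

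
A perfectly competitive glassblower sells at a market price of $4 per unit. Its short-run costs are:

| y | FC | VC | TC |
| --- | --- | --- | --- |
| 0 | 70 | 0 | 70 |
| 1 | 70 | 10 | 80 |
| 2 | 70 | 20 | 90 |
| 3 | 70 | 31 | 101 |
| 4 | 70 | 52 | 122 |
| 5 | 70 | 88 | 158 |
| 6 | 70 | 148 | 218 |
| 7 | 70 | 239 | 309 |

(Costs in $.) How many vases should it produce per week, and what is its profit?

Tabulate TR − TC: y=0: -70; y=1: -76; y=2: -82; y=3: -89; y=4: -106; y=5: -138; y=6: -194; y=7: -281.
Profit is highest at y = 0. Equivalently, the lowest AVC in the table is 10/1 ≈ $10 at y = 1, and P = $4 falls below it — price never covers variable cost, so the firm shuts down and loses only its fixed cost.

y = 0 (shut down); profit = -$70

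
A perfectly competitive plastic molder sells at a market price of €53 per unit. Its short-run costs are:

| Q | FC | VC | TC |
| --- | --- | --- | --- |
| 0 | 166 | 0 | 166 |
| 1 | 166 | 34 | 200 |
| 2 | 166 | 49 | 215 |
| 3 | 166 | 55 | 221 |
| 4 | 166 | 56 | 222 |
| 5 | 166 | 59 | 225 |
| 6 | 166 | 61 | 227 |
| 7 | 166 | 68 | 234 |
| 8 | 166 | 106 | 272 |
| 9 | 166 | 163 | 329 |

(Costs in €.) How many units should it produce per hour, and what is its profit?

Compute π = P·Q − TC at each output: Q=0: -166; Q=1: -147; Q=2: -109; Q=3: -62; Q=4: -10; Q=5: 40; Q=6: 91; Q=7: 137; Q=8: 152; Q=9: 148.
Profit is maximized at Q = 8. AVC there is 106/8 = €13.25 ≤ P, so producing beats shutting down (which would give -€166).

Q = 8; profit = €152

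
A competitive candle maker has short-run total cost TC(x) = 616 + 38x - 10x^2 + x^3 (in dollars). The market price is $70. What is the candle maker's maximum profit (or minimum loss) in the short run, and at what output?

AVC = 38 - 10x + x^2 has its minimum $13 at x = 5; price $70 clears that bar, so the firm operates.
MC = 38 - 20x + 3x^2. Setting P = MC and taking the root on the rising branch gives x* = 8.
TR = 70·8 = 560. TC = 616 + 176 = 792. Profit = 560 − 792 = -$232.
Shutting down would mean losing the fixed cost of $616, so operating at a loss of $232 is better by $384.

Profit = -$232 at x = 8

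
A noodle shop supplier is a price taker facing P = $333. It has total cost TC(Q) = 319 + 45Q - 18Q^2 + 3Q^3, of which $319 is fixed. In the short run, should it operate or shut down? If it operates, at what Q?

Strip out fixed cost: VC = 45Q - 18Q^2 + 3Q^3. Then AVC = 45 - 18Q + 3Q^2 and MC = 45 - 36Q + 9Q^2.
The AVC parabola has its vertex at Q = 18/6 = 3, where AVC = 45 - 18·3 + 3·3^2 = $18.
Since P = $333 ≥ min AVC = $18, price covers variable cost and the firm should produce.
P = MC gives -288 - 36Q + 9Q^2 = 0, with roots -4 and 8. Take the larger (rising MC): Q* = 8.
Check: AVC at Q = 8 is $93 ≤ P, so revenue covers variable cost.
Profit = P·Q − TC = 333·8 − 1063 = $1601.

Produce at Q = 8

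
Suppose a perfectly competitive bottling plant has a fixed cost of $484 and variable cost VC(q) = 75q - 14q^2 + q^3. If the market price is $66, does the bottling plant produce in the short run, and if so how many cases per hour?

Produce at q = 9

From TC, MC = TC'(q) = 75 - 28q + 3q^2 and AVC = VC/q = 75 - 14q + q^2.
AVC hits its minimum where MC = AVC, at q = 7, giving min AVC = 75 - 14·7 + 7^2 = $26.
Because $66 ≥ $26, revenue can cover variable cost; the firm operates.
Solving P = MC: 9 - 28q + 3q^2 = 0 ⇒ q = 1/3 or 9. On the upward-sloping branch, q* = 9.
Check: AVC at q = 9 is $30 ≤ P, so revenue covers variable cost.
Profit = P·q − TC = 66·9 − 754 = -$160, a loss, but smaller than the $484 fixed cost the firm would lose by shutting down.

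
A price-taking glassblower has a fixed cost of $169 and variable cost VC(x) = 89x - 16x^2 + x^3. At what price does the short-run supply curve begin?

$25 per unit

The shutdown price is the minimum of AVC. VC = 89x - 16x^2 + x^3, so AVC = 89 - 16x + x^2.
dAVC/dx = -16 + 2x = 0 gives x = 8. min AVC = 89 - 16·8 + 8^2 = 25.
The firm shuts down for any P below $25.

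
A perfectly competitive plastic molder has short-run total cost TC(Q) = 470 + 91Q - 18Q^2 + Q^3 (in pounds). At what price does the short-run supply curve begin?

£10 per unit

The firm shuts down when price falls below the minimum of average variable cost. AVC = VC/Q = 91 - 18Q + Q^2.
dAVC/dQ = -18 + 2Q = 0 gives Q = 9. min AVC = 91 - 18·9 + 9^2 = 10.
The firm shuts down for any P below £10.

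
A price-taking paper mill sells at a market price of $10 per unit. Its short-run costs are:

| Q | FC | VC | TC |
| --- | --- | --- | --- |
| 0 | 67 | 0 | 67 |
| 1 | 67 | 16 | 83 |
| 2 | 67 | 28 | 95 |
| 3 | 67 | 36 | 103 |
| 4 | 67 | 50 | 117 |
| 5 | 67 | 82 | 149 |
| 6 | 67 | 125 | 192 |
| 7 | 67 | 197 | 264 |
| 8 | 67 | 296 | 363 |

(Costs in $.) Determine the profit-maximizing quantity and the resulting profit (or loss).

Compute π = P·Q − TC at each output: Q=0: -67; Q=1: -73; Q=2: -75; Q=3: -73; Q=4: -77; Q=5: -99; Q=6: -132; Q=7: -194; Q=8: -283.
Profit is highest at Q = 0. Equivalently, the lowest AVC in the table is 36/3 ≈ $12 at Q = 3, and P = $10 falls below it — price never covers variable cost, so the firm shuts down and loses only its fixed cost.

Q = 0 (shut down); profit = -$67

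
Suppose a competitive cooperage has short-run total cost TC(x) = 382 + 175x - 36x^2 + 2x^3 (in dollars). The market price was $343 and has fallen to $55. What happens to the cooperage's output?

Output falls from 14 to 10

AVC = 175 - 36x + 2x^2, minimized at x = 9 where min AVC = $13. MC = 175 - 72x + 6x^2.
At P = $343 ≥ min AVC, set P = MC on the rising branch: x = 14.
At P = $55 ≥ min AVC, set P = MC: x = 10. The firm stays open but cuts output.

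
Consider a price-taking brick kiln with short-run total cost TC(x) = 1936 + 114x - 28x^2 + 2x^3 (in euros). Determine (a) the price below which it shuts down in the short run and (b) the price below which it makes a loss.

Shutdown price = €16; break-even price = €224

AVC = 114 - 28x + 2x^2; minimized at x = 7, giving min AVC = €16. That is the shutdown price.
ATC = 1936/x + 114 - 28x + 2x^2. Setting dATC/dx = −1936/x^2 − 28 + 4x = 0 gives x = 11 (since 4·11^3 − 28·11^2 = 1936).
min ATC = 1936/11 + 114 − 28·11 + 2·11^2 = €224. That is the break-even price.
Between these two prices the firm operates at a loss; above €224 it earns a profit.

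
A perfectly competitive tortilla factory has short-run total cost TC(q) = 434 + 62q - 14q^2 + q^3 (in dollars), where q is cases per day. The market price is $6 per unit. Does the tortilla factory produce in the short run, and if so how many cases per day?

Strip out fixed cost: VC = 62q - 14q^2 + q^3. Then AVC = 62 - 14q + q^2 and MC = 62 - 28q + 3q^2.
AVC is minimized where dAVC/dq = -14 + 2q = 0, at q = 7; min AVC = 62 - 14·7 + 7^2 = $13.
Since P = $6 < min AVC = $13, price fails to cover variable cost at any output.
Shutting down limits the loss to fixed cost, $434.

Shut down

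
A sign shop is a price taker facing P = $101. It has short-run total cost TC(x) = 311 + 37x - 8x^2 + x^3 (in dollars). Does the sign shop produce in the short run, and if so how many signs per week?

Produce at x = 8

Strip out fixed cost: VC = 37x - 8x^2 + x^3. Then AVC = 37 - 8x + x^2 and MC = 37 - 16x + 3x^2.
AVC hits its minimum where MC = AVC, at x = 4, giving min AVC = 37 - 8·4 + 4^2 = $21.
P = $101 exceeds min AVC = $21, so the firm stays open.
P = MC gives -64 - 16x + 3x^2 = 0, with roots -8/3 and 8. Take the larger (rising MC): x* = 8.
Check: AVC at x = 8 is $37 ≤ P, so revenue covers variable cost.
Profit = P·x − TC = 101·8 − 607 = $201.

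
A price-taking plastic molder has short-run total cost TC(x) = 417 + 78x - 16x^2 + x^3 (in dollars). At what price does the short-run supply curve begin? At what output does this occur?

The firm shuts down when price falls below the minimum of average variable cost. AVC = VC/x = 78 - 16x + x^2.
At the minimum of AVC, MC = AVC. MC = 78 - 32x + 3x^2; setting MC = AVC gives 2x^2 - 16x = 0, so x = 8. min AVC = 14.
The firm shuts down for any P below $14.

$14 per unit, at x = 8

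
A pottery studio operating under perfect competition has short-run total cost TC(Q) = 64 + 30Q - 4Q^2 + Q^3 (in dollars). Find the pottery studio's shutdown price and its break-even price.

Shutdown price = $26; break-even price = $46

Shutdown price = min AVC. AVC = 30 - 4Q + Q^2, with vertex at Q = 2 and minimum $26.
ATC = 64/Q + 30 - 4Q + Q^2. Setting dATC/dQ = −64/Q^2 − 4 + 2Q = 0 gives Q = 4 (since 2·4^3 − 4·4^2 = 64).
min ATC = 64/4 + 30 − 4·4 + 4^2 = $46. That is the break-even price.
Between these two prices the firm operates at a loss; above $46 it earns a profit.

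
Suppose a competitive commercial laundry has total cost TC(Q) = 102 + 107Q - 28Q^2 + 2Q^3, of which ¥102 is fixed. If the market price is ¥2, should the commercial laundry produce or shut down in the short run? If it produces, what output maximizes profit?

Shut down

Strip out fixed cost: VC = 107Q - 28Q^2 + 2Q^3. Then AVC = 107 - 28Q + 2Q^2 and MC = 107 - 56Q + 6Q^2.
AVC is minimized where dAVC/dQ = -28 + 4Q = 0, at Q = 7; min AVC = 107 - 28·7 + 2·7^2 = ¥9.
Since P = ¥2 < min AVC = ¥9, price fails to cover variable cost at any output.
Shutting down limits the loss to fixed cost, ¥102.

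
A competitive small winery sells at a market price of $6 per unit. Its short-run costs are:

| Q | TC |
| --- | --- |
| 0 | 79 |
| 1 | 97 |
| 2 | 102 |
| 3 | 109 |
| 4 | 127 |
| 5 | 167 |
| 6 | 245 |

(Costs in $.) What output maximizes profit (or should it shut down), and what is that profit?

Q = 0 (shut down); profit = -$79

Tabulate TR − TC: Q=0: -79; Q=1: -91; Q=2: -90; Q=3: -91; Q=4: -103; Q=5: -137; Q=6: -209.
Profit is highest at Q = 0. Equivalently, the lowest AVC in the table is 30/3 ≈ $10 at Q = 3, and P = $6 falls below it — price never covers variable cost, so the firm shuts down and loses only its fixed cost.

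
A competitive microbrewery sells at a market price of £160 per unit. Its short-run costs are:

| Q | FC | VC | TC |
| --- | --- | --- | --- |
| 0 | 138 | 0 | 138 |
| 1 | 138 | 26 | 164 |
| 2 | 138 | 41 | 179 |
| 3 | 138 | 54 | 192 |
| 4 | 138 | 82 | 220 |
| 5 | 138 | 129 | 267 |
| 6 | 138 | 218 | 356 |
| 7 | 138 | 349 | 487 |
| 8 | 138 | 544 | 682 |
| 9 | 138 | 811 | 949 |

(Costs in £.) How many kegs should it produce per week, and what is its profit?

Q = 7; profit = £633

Profit at each row (π = 160Q − TC): Q=0: -138; Q=1: -4; Q=2: 141; Q=3: 288; Q=4: 420; Q=5: 533; Q=6: 604; Q=7: 633; Q=8: 598; Q=9: 491.
Profit is maximized at Q = 7. AVC there is 349/7 = £49.86 ≤ P, so producing beats shutting down (which would give -£138).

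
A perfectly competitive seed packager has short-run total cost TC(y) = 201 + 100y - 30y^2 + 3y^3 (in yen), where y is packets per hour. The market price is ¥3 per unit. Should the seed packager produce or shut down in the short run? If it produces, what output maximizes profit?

Shut down

From TC, MC = TC'(y) = 100 - 60y + 9y^2 and AVC = VC/y = 100 - 30y + 3y^2.
AVC is minimized where dAVC/dy = -30 + 6y = 0, at y = 5; min AVC = 100 - 30·5 + 3·5^2 = ¥25.
Since P = ¥3 < min AVC = ¥25, price fails to cover variable cost at any output.
Best response: produce nothing and absorb the ¥201 fixed cost.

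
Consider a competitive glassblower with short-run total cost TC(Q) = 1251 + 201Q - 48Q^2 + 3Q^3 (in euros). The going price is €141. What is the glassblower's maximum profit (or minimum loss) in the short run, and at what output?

Profit = -€51 at Q = 10

AVC = 201 - 48Q + 3Q^2; min AVC = €9 at Q = 8. Since P = €141 ≥ min AVC, the firm produces.
With MC = 201 - 96Q + 9Q^2, P = MC on the upward-sloping part at Q* = 10.
TR = 141·10 = 1410. TC = 1251 + 210 = 1461. Profit = 1410 − 1461 = -€51.
Shutting down would mean losing the fixed cost of €1251, so operating at a loss of €51 is better by €1200.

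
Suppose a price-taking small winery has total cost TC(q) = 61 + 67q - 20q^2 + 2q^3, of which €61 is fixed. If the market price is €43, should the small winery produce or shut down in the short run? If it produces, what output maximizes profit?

Produce at q = 6

Strip out fixed cost: VC = 67q - 20q^2 + 2q^3. Then AVC = 67 - 20q + 2q^2 and MC = 67 - 40q + 6q^2.
AVC is minimized where dAVC/dq = -20 + 4q = 0, at q = 5; min AVC = 67 - 20·5 + 2·5^2 = €17.
Because €43 ≥ €17, revenue can cover variable cost; the firm operates.
Set P = MC: 43 = 67 - 40q + 6q^2 → 24 - 40q + 6q^2 = 0. The roots are q = 2/3 and q = 6; the profit-maximizing output is on the rising part of MC, so q* = 6.
Check: AVC at q = 6 is €19 ≤ P, so revenue covers variable cost.
Profit = P·q − TC = 43·6 − 175 = €83.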